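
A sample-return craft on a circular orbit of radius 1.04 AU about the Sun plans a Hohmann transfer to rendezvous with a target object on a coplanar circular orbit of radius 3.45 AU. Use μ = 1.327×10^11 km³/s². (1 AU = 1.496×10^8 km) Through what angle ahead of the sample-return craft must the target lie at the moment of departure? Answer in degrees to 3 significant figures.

In km: r₁ = 1.04 × 1.496×10^8 = 1.55584×10^8 km; r₂ = 3.45 × 1.496×10^8 = 5.1612×10^8 km.
The Hohmann ellipse has a_t = (r₁ + r₂)/2 = 3.35852×10^8 km.
Transfer time t = π√(a_t³/μ) = 5.3081×10^7 s.
Target angular speed ω₂ = √(μ/r₂³) = 3.1068×10^-8 rad/s.
Angle swept by the target during transfer: ω₂·t = 1.6491 rad = 94.49°.
The sample-return craft traverses 180° on the transfer ellipse, so the target must lead by 180° − 94.49° = 85.5°.

φ = 85.5°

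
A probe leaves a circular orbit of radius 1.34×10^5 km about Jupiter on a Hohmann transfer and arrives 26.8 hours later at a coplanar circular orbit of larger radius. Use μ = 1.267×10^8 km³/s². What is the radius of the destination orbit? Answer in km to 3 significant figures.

Transfer time t = 26.8 hours = 96480 s, and t = π√(a_t³/μ).
So a_t = (μ t²/π²)^(1/3) = (1.267×10^8 × (96480)² / π²)^(1/3) = 4.9255×10^5 km.
Since a_t = (r₁ + r₂)/2, r₂ = 2a_t − r₁ = 2×4.9255×10^5 − 1.340×10^5 = 8.511×10^5 km.

r₂ = 8.51×10^5 km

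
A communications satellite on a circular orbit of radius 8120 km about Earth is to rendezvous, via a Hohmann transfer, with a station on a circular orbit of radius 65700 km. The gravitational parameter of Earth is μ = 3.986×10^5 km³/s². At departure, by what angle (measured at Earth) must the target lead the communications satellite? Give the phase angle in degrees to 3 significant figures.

φ = 104°

Semi-major axis of the transfer orbit: a_t = (8120 + 65700)/2 = 36910 km.
The half-period of the transfer ellipse is t = π√(a_t³/μ) = 35286 s.
Target angular speed ω₂ = √(μ/r₂³) = 3.7490×10^-5 rad/s.
Angle swept by the target during transfer: ω₂·t = 1.32287 rad = 75.79°.
The communications satellite traverses 180° on the transfer ellipse, so the target must lead by 180° − 75.79° = 104°.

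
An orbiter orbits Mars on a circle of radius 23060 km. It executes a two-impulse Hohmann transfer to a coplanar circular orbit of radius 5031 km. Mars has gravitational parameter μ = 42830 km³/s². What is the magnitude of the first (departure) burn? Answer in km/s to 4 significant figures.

Δv₁ = 0.5472 km/s

Semi-major axis of the transfer orbit: a_t = (23060 + 5031)/2 = 14045.5 km.
On the circular orbit at r = 23060 km, v_c = √(μ/r) = 1.36284 km/s.
Transfer-orbit speed at the same r (vis-viva, a = a_t): v_t = √[μ(2/r − 1/a_t)] = 0.815648 km/s.
Δv₁ = |v_t − v_c| = |0.815648 − 1.36284| = 0.5472 km/s.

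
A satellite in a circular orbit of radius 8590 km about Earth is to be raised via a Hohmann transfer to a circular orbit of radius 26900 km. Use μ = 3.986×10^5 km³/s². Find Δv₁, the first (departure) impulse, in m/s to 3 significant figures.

Transfer-ellipse semi-major axis a_t = (r₁ + r₂)/2 = (8590 + 26900)/2 = 17745 km.
Circular speed at r = 8590 km: v_c = √(μ/r) = 6.812 km/s.
Vis-viva on the transfer ellipse at r = 8590 km gives v_t = √[μ(2/r − 1/a_t)] = 8.387 km/s.
Δv₁ = |v_t − v_c| = |8.387 − 6.812| = 1.575 km/s.

Δv₁ = 1580 m/s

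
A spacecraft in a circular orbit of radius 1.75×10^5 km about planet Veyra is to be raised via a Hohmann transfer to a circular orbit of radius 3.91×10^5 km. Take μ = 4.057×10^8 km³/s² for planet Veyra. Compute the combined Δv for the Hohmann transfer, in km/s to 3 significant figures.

Semi-major axis of the transfer orbit: a_t = (1.750×10^5 + 3.910×10^5)/2 = 2.830×10^5 km.
At r₁ the circular-orbit speed is v₁ = √(μ/r₁) = 48.149 km/s.
On the transfer ellipse at r₁, v² = μ(2/r − 1/a) gives v_p = √[μ(2/r₁ − 1/a_t)] = 56.595 km/s.
First burn Δv₁ = |v_p − v₁| = 8.446 km/s.
Circular speed at r₂: v₂ = √(μ/r₂) = 32.2117 km/s.
Transfer-orbit speed at r₂: v_a = √[μ(2/r₂ − 1/a_t)] = 25.3303 km/s.
Second burn Δv₂ = |v₂ − v_a| = 6.881 km/s.
Δv = Δv₁ + Δv₂ = 8.446 + 6.881 = 15.33 km/s.

Δv = 15.3 km/s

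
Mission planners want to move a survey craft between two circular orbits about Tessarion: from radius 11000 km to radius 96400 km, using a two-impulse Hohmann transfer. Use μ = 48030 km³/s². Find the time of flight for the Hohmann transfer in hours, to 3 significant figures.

t = 49.6 hours

The Hohmann ellipse has a_t = (r₁ + r₂)/2 = 53700 km.
Half the transfer-orbit period gives t = π√(a_t³/μ) = 1.784×10^5 s.
Converting: 1.784×10^5 s ÷ 3600 s/hour = 49.6 hours.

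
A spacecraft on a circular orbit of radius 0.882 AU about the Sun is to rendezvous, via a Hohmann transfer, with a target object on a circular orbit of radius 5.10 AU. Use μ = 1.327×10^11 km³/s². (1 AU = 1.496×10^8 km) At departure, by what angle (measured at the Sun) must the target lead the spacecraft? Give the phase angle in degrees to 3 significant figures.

φ = 99.2°

In km: r₁ = 0.882 × 1.496×10^8 = 1.319472×10^8 km; r₂ = 5.10 × 1.496×10^8 = 7.6296×10^8 km.
Semi-major axis of the transfer orbit: a_t = (1.319472×10^8 + 7.6296×10^8)/2 = 4.474536×10^8 km.
Transfer time t = π√(a_t³/μ) = 8.163×10^7 s.
The target's mean motion on its circular orbit is ω₂ = √(μ/r₂³) = 1.729×10^-8 rad/s.
Angle swept by the target during transfer: ω₂·t = 1.411 rad = 80.84°.
Arrival is 180° from departure on the ellipse, so φ = 180° − 80.84° = 99.2°.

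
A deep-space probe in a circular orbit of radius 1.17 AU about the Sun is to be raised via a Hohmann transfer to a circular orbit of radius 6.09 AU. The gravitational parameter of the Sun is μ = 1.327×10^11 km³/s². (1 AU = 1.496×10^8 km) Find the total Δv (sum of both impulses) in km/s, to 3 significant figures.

Δv = 13.3 km/s

In km: r₁ = 1.17 × 1.496×10^8 = 1.75032×10^8 km; r₂ = 6.09 × 1.496×10^8 = 9.11064×10^8 km.
Transfer-ellipse semi-major axis a_t = (r₁ + r₂)/2 = (1.75032×10^8 + 9.11064×10^8)/2 = 5.43048×10^8 km.
Circular speed at r₁: v₁ = √(μ/r₁) = √(1.327×10^11/1.75032×10^8) = 27.53 km/s.
Transfer-orbit speed at r₁ (vis-viva equation): v_p = √[μ(2/r₁ − 1/a_t)] = 35.66 km/s.
First burn Δv₁ = |v_p − v₁| = 8.130 km/s.
Circular speed at r₂: v₂ = √(μ/r₂) = 12.069 km/s.
Transfer-orbit speed at r₂: v_a = √[μ(2/r₂ − 1/a_t)] = 6.8517 km/s.
Second burn Δv₂ = |v₂ − v_a| = 5.217 km/s.
Total Δv = Δv₁ + Δv₂ = 13.35 km/s.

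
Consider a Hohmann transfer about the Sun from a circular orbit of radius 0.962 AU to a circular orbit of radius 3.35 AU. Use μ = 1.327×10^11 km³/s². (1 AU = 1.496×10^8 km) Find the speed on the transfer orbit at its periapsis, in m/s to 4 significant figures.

v = 37850 m/s

In km: r₁ = 0.962 × 1.496×10^8 = 1.439152×10^8 km; r₂ = 3.35 × 1.496×10^8 = 5.0116×10^8 km.
Semi-major axis of the transfer orbit: a_t = (1.439152×10^8 + 5.0116×10^8)/2 = 3.225376×10^8 km.
The periapsis of the transfer ellipse is at r = 1.439152×10^8 km.
Applying v² = μ(2/r − 1/a_t): v = 37.85 km/s.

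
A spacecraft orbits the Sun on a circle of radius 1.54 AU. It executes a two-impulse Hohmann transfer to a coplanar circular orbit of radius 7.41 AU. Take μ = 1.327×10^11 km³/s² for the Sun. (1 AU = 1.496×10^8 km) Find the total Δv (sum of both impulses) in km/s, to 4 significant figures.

Δv = 11.41 km/s

In km: r₁ = 1.54 × 1.496×10^8 = 2.30384×10^8 km; r₂ = 7.41 × 1.496×10^8 = 1.108536×10^9 km.
Semi-major axis of the transfer orbit: a_t = (2.30384×10^8 + 1.108536×10^9)/2 = 6.6946×10^8 km.
Circular speed at r₁: v₁ = √(μ/r₁) = √(1.327×10^11/2.30384×10^8) = 24.000 km/s.
Transfer-orbit speed at r₁ (v² = μ(2/r − 1/a)): v_p = √[μ(2/r₁ − 1/a_t)] = 30.883 km/s.
First burn Δv₁ = |v_p − v₁| = 6.883 km/s.
At r₂, v₂ = √(μ/r₂) = 10.941 km/s.
Transfer-orbit speed at r₂: v_a = √[μ(2/r₂ − 1/a_t)] = 6.4184 km/s.
Second burn Δv₂ = |v₂ − v_a| = 4.523 km/s.
Total Δv = Δv₁ + Δv₂ = 11.41 km/s.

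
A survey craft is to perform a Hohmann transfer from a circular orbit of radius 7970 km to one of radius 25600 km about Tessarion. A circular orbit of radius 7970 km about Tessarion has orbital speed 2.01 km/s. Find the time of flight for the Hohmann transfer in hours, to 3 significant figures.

t = 10.6 hours

From the circular-orbit relation v² = μ/r at r = 7970 km: μ = v²r = (2.01)² × 7970 = 32199.6 km³/s².
The Hohmann ellipse has a_t = (r₁ + r₂)/2 = 16785 km.
Transfer time t = π√(a_t³/μ) = π√((16785)³ / 32199.6) = 38070 s.
Converting: 38070 s ÷ 3600 s/hour = 10.6 hours.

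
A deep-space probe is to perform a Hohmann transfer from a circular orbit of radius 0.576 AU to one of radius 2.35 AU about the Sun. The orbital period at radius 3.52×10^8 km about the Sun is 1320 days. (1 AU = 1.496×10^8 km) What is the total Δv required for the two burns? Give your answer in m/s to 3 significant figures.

From Kepler's third law T² = 4π²r³/μ at r = 3.52×10^8 km, T = 1320 days = 1320 × 86400 s = 1.14048×10^8 s: μ = 4π²r³/T² = 1.32377×10^11 km³/s².
In km: r₁ = 0.576 × 1.496×10^8 = 8.61696×10^7 km; r₂ = 2.35 × 1.496×10^8 = 3.5156×10^8 km.
The Hohmann ellipse has a_t = (r₁ + r₂)/2 = 2.188648×10^8 km.
At r₁ the circular-orbit speed is v₁ = √(μ/r₁) = 39.195 km/s.
Transfer-orbit speed at r₁ (vis-viva equation): v_p = √[μ(2/r₁ − 1/a_t)] = 49.675 km/s.
First burn Δv₁ = |v_p − v₁| = 10.48 km/s.
Circular speed at r₂: v₂ = √(μ/r₂) = 19.405 km/s.
Transfer-orbit speed at r₂: v_a = √[μ(2/r₂ − 1/a_t)] = 12.176 km/s.
Second burn Δv₂ = |v₂ − v_a| = 7.229 km/s.
Δv = Δv₁ + Δv₂ = 10.48 + 7.229 = 17.71 km/s.

Δv = 17700 m/s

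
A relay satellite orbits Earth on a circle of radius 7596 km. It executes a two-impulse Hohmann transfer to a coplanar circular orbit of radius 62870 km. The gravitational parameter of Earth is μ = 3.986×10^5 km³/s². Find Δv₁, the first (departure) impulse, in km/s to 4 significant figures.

Δv₁ = 2.433 km/s

Transfer-ellipse semi-major axis a_t = (r₁ + r₂)/2 = (7596 + 62870)/2 = 35233 km.
Circular speed at r = 7596 km: v_c = √(μ/r) = 7.244 km/s.
Vis-viva on the transfer ellipse at r = 7596 km gives v_t = √[μ(2/r − 1/a_t)] = 9.677 km/s.
Δv₁ = |v_t − v_c| = |9.677 − 7.244| = 2.433 km/s.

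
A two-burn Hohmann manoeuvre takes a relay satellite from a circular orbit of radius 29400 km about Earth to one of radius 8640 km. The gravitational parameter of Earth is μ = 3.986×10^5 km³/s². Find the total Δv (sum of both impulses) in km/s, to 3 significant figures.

The Hohmann ellipse has a_t = (r₁ + r₂)/2 = 19020 km.
At r₁ the circular-orbit speed is v₁ = √(μ/r₁) = 3.6821 km/s.
On the transfer ellipse at r₁, v² = μ(2/r − 1/a) gives v_a = √[μ(2/r₁ − 1/a_t)] = 2.4817 km/s.
First burn Δv₁ = |v_a − v₁| = 1.2004 km/s.
Circular speed at r₂: v₂ = √(μ/r₂) = 6.7922 km/s.
Transfer-orbit speed at r₂: v_p = √[μ(2/r₂ − 1/a_t)] = 8.4446 km/s.
Second burn Δv₂ = |v₂ − v_p| = 1.6524 km/s.
Total Δv = Δv₁ + Δv₂ = 2.853 km/s.

Δv = 2.85 km/s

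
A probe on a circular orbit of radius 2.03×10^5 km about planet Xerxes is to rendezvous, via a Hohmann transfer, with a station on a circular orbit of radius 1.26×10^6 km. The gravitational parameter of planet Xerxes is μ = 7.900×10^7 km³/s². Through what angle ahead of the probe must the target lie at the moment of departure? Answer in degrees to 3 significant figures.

φ = 100°

Transfer-ellipse semi-major axis a_t = (r₁ + r₂)/2 = (2.030×10^5 + 1.260×10^6)/2 = 7.315×10^5 km.
Transfer time t = π√(a_t³/μ) = 2.2114×10^5 s.
The target's mean motion on its circular orbit is ω₂ = √(μ/r₂³) = 6.2843×10^-6 rad/s.
Angle swept by the target during transfer: ω₂·t = 1.3897 rad = 79.62°.
The probe traverses 180° on the transfer ellipse, so the target must lead by 180° − 79.62° = 100°.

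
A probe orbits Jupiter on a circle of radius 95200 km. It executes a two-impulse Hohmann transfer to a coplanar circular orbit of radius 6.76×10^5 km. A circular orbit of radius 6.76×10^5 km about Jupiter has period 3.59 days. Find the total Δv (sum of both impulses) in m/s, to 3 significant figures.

Δv = 18700 m/s

From Kepler's third law T² = 4π²r³/μ at r = 6.76×10^5 km, T = 3.59 days = 3.59 × 86400 s = 3.10176×10^5 s: μ = 4π²r³/T² = 1.26760×10^8 km³/s².
Transfer-ellipse semi-major axis a_t = (r₁ + r₂)/2 = (95200 + 6.760×10^5)/2 = 3.856×10^5 km.
At r₁ the circular-orbit speed is v₁ = √(μ/r₁) = 36.49 km/s.
On the transfer ellipse at r₁, v² = μ(2/r − 1/a) gives v_p = √[μ(2/r₁ − 1/a_t)] = 48.31 km/s.
First burn Δv₁ = |v_p − v₁| = 11.82 km/s.
Circular speed at r₂: v₂ = √(μ/r₂) = 13.694 km/s.
Transfer-orbit speed at r₂: v_a = √[μ(2/r₂ − 1/a_t)] = 6.8041 km/s.
Second burn Δv₂ = |v₂ − v_a| = 6.890 km/s.
Δv = Δv₁ + Δv₂ = 11.82 + 6.890 = 18.71 km/s.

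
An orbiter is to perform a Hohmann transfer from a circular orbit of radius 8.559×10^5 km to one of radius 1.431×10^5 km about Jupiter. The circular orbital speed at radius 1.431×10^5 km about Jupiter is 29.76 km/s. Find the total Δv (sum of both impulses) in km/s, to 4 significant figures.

Δv = 14.85 km/s

From the circular-orbit relation v² = μ/r at r = 1.431×10^5 km: μ = v²r = (29.76)² × 1.431×10^5 = 1.26738×10^8 km³/s².
Transfer-ellipse semi-major axis a_t = (r₁ + r₂)/2 = (8.559×10^5 + 1.431×10^5)/2 = 4.995×10^5 km.
Circular speed at r₁: v₁ = √(μ/r₁) = √(1.26738×10^8/8.559×10^5) = 12.1686 km/s.
On the transfer ellipse at r₁, vis-viva gives v_a = √[μ(2/r₁ − 1/a_t)] = 6.51318 km/s.
First burn Δv₁ = |v_a − v₁| = 5.655 km/s.
Circular speed at r₂: v₂ = √(μ/r₂) = 29.760 km/s.
Transfer-orbit speed at r₂: v_p = √[μ(2/r₂ − 1/a_t)] = 38.956 km/s.
Second burn Δv₂ = |v₂ − v_p| = 9.196 km/s.
Δv = Δv₁ + Δv₂ = 5.655 + 9.196 = 14.85 km/s.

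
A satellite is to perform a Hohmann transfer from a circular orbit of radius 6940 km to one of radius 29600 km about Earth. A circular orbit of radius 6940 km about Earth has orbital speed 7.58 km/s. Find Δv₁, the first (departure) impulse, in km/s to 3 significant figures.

From the circular-orbit relation v² = μ/r at r = 6940 km: μ = v²r = (7.58)² × 6940 = 3.98747×10^5 km³/s².
Transfer-ellipse semi-major axis a_t = (r₁ + r₂)/2 = (6940 + 29600)/2 = 18270 km.
On the circular orbit at r = 6940 km, v_c = √(μ/r) = 7.580 km/s.
Transfer-orbit speed at the same r (vis-viva, a = a_t): v_t = √[μ(2/r − 1/a_t)] = 9.648 km/s.
Δv₁ = |v_t − v_c| = |9.648 − 7.580| = 2.068 km/s.

Δv₁ = 2.07 km/s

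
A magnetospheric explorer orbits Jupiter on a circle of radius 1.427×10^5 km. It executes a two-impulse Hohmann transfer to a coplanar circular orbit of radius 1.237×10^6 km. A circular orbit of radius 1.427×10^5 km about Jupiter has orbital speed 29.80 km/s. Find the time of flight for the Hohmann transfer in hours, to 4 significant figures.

t = 44.42 hours

From the circular-orbit relation v² = μ/r at r = 1.427×10^5 km: μ = v²r = (29.80)² × 1.427×10^5 = 1.26723×10^8 km³/s².
The Hohmann ellipse has a_t = (r₁ + r₂)/2 = 6.8985×10^5 km.
By Kepler's third law the transfer-orbit period is T = 2π√(a_t³/μ), so t = T/2 = 1.599×10^5 s.
Converting: 1.599×10^5 s ÷ 3600 s/hour = 44.42 hours.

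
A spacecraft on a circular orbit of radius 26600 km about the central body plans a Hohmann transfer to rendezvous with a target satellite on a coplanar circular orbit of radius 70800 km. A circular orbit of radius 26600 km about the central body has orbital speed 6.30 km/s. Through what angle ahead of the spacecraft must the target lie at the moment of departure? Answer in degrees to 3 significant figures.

From the circular-orbit relation v² = μ/r at r = 26600 km: μ = v²r = (6.30)² × 26600 = 1.05575×10^6 km³/s².
Semi-major axis of the transfer orbit: a_t = (26600 + 70800)/2 = 48700 km.
Transfer time t = π√(a_t³/μ) = 32860 s.
Target angular speed ω₂ = √(μ/r₂³) = 5.454×10^-5 rad/s.
Angle swept by the target during transfer: ω₂·t = 1.792 rad = 102.7°.
Arrival is 180° from departure on the ellipse, so φ = 180° − 102.7° = 77.3°.

φ = 77.3°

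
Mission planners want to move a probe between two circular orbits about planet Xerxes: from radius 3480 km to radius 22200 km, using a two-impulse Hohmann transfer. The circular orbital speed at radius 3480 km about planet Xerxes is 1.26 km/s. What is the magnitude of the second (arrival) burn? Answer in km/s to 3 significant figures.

Δv₂ = 0.239 km/s

From the circular-orbit relation v² = μ/r at r = 3480 km: μ = v²r = (1.26)² × 3480 = 5524.85 km³/s².
Semi-major axis of the transfer orbit: a_t = (3480 + 22200)/2 = 12840 km.
Circular speed at r = 22200 km: v_c = √(μ/r) = 0.4989 km/s.
Transfer-orbit speed at the same r (vis-viva, a = a_t): v_t = √[μ(2/r − 1/a_t)] = 0.2597 km/s.
Δv₂ = |v_t − v_c| = |0.2597 − 0.4989| = 0.2392 km/s.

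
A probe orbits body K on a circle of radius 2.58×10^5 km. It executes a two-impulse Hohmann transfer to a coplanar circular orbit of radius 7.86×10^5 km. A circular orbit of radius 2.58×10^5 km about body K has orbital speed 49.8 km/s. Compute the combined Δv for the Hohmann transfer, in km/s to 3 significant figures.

From the circular-orbit relation v² = μ/r at r = 2.58×10^5 km: μ = v²r = (49.8)² × 2.58×10^5 = 6.39850×10^8 km³/s².
Transfer-ellipse semi-major axis a_t = (r₁ + r₂)/2 = (2.580×10^5 + 7.860×10^5)/2 = 5.220×10^5 km.
Circular speed at r₁: v₁ = √(μ/r₁) = √(6.39850×10^8/2.580×10^5) = 49.80 km/s.
On the transfer ellipse at r₁, vis-viva equation gives v_p = √[μ(2/r₁ − 1/a_t)] = 61.11 km/s.
First burn Δv₁ = |v_p − v₁| = 11.31 km/s.
Circular speed at r₂: v₂ = √(μ/r₂) = 28.532 km/s.
Transfer-orbit speed at r₂: v_a = √[μ(2/r₂ − 1/a_t)] = 20.059 km/s.
Second burn Δv₂ = |v₂ − v_a| = 8.473 km/s.
Total Δv = Δv₁ + Δv₂ = 19.78 km/s.

Δv = 19.8 km/s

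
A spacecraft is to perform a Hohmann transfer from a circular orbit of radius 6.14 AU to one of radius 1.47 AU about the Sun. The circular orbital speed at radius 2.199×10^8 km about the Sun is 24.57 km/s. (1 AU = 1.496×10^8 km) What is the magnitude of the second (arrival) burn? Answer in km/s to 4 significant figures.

From the circular-orbit relation v² = μ/r at r = 2.199×10^8 km: μ = v²r = (24.57)² × 2.199×10^8 = 1.32750×10^11 km³/s².
In km: r₁ = 6.14 × 1.496×10^8 = 9.18544×10^8 km; r₂ = 1.47 × 1.496×10^8 = 2.19912×10^8 km.
Transfer-ellipse semi-major axis a_t = (r₁ + r₂)/2 = (9.18544×10^8 + 2.19912×10^8)/2 = 5.69228×10^8 km.
Circular speed at r = 2.19912×10^8 km: v_c = √(μ/r) = 24.569 km/s.
Transfer-orbit speed at the same r (vis-viva, a = a_t): v_t = √[μ(2/r − 1/a_t)] = 31.210 km/s.
Δv₂ = |v_t − v_c| = |31.210 − 24.569| = 6.641 km/s.

Δv₂ = 6.641 km/s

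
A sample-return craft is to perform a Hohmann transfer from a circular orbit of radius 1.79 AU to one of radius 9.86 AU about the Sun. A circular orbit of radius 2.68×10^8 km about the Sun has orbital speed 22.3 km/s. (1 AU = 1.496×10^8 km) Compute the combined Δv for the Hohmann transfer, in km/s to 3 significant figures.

From the circular-orbit relation v² = μ/r at r = 2.68×10^8 km: μ = v²r = (22.3)² × 2.68×10^8 = 1.33274×10^11 km³/s².
In km: r₁ = 1.79 × 1.496×10^8 = 2.67784×10^8 km; r₂ = 9.86 × 1.496×10^8 = 1.475056×10^9 km.
Transfer-ellipse semi-major axis a_t = (r₁ + r₂)/2 = (2.67784×10^8 + 1.475056×10^9)/2 = 8.7142×10^8 km.
At r₁ the circular-orbit speed is v₁ = √(μ/r₁) = 22.309 km/s.
On the transfer ellipse at r₁, vis-viva gives v_p = √[μ(2/r₁ − 1/a_t)] = 29.025 km/s.
First burn Δv₁ = |v_p − v₁| = 6.716 km/s.
Circular speed at r₂: v₂ = √(μ/r₂) = 9.505 km/s.
Transfer-orbit speed at r₂: v_a = √[μ(2/r₂ − 1/a_t)] = 5.269 km/s.
Second burn Δv₂ = |v₂ − v_a| = 4.236 km/s.
Δv = Δv₁ + Δv₂ = 6.716 + 4.236 = 10.95 km/s.

Δv = 11.0 km/s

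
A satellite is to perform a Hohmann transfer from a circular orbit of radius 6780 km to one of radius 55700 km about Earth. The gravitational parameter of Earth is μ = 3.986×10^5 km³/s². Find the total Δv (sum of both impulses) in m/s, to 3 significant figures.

Semi-major axis of the transfer orbit: a_t = (6780 + 55700)/2 = 31240 km.
Circular speed at r₁: v₁ = √(μ/r₁) = √(3.986×10^5/6780) = 7.66750 km/s.
On the transfer ellipse at r₁, vis-viva equation gives v_p = √[μ(2/r₁ − 1/a_t)] = 10.2383 km/s.
First burn Δv₁ = |v_p − v₁| = 2.571 km/s.
Circular speed at r₂: v₂ = √(μ/r₂) = 2.675 km/s.
Transfer-orbit speed at r₂: v_a = √[μ(2/r₂ − 1/a_t)] = 1.246 km/s.
Second burn Δv₂ = |v₂ − v_a| = 1.429 km/s.
Δv = Δv₁ + Δv₂ = 2.571 + 1.429 = 4.000 km/s.

Δv = 4000 m/s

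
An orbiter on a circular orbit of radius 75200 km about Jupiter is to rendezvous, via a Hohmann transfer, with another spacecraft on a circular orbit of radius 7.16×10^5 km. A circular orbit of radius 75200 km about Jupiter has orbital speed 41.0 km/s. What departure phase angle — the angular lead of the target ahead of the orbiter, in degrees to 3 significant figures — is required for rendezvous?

From the circular-orbit relation v² = μ/r at r = 75200 km: μ = v²r = (41.0)² × 75200 = 1.26411×10^8 km³/s².
The Hohmann ellipse has a_t = (r₁ + r₂)/2 = 3.956×10^5 km.
The half-period of the transfer ellipse is t = π√(a_t³/μ) = 69525 s.
Target angular speed ω₂ = √(μ/r₂³) = 1.8558×10^-5 rad/s.
Angle swept by the target during transfer: ω₂·t = 1.2902 rad = 73.92°.
Arrival is 180° from departure on the ellipse, so φ = 180° − 73.92° = 106°.

φ = 106°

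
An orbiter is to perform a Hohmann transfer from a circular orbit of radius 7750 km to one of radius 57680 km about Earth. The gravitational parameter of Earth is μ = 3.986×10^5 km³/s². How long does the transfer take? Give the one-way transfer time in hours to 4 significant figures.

The Hohmann ellipse has a_t = (r₁ + r₂)/2 = 32715 km.
Transfer time t = π√(a_t³/μ) = π√((32715)³ / 3.986×10^5) = 29444 s.
Converting: 29444 s ÷ 3600 s/hour = 8.179 hours.

t = 8.179 hours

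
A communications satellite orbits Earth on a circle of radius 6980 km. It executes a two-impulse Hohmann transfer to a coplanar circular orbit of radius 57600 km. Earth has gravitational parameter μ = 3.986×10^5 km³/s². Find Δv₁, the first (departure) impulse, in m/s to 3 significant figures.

Δv₁ = 2540 m/s

Semi-major axis of the transfer orbit: a_t = (6980 + 57600)/2 = 32290 km.
On the circular orbit at r = 6980 km, v_c = √(μ/r) = 7.5569 km/s.
Vis-viva on the transfer ellipse at r = 6980 km gives v_t = √[μ(2/r − 1/a_t)] = 10.093 km/s.
Δv₁ = |v_t − v_c| = |10.093 − 7.5569| = 2.536 km/s.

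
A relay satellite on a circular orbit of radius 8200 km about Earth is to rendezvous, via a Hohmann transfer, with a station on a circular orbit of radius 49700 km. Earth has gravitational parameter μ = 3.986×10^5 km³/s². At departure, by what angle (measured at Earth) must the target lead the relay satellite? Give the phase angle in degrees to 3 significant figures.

The Hohmann ellipse has a_t = (r₁ + r₂)/2 = 28950 km.
The half-period of the transfer ellipse is t = π√(a_t³/μ) = 24510.6 s.
Target angular speed ω₂ = √(μ/r₂³) = 5.69815×10^-5 rad/s.
Angle swept by the target during transfer: ω₂·t = 1.39665 rad = 80.02°.
Arrival is 180° from departure on the ellipse, so φ = 180° − 80.02° = 100°.

φ = 100°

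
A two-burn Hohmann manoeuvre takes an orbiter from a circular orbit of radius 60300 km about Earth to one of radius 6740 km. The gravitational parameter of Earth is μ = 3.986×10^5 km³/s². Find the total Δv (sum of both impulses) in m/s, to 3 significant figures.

Semi-major axis of the transfer orbit: a_t = (60300 + 6740)/2 = 33520 km.
Circular speed at r₁: v₁ = √(μ/r₁) = √(3.986×10^5/60300) = 2.571 km/s.
On the transfer ellipse at r₁, vis-viva gives v_a = √[μ(2/r₁ − 1/a_t)] = 1.153 km/s.
First burn Δv₁ = |v_a − v₁| = 1.418 km/s.
At r₂, v₂ = √(μ/r₂) = 7.6902 km/s.
Transfer-orbit speed at r₂: v_p = √[μ(2/r₂ − 1/a_t)] = 10.314 km/s.
Second burn Δv₂ = |v₂ − v_p| = 2.624 km/s.
Total Δv = Δv₁ + Δv₂ = 4.042 km/s.

Δv = 4040 m/s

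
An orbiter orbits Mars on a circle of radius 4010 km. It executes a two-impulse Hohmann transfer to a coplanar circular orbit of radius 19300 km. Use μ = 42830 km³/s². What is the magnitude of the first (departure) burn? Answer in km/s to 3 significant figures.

Δv₁ = 0.937 km/s

Semi-major axis of the transfer orbit: a_t = (4010 + 19300)/2 = 11655 km.
On the circular orbit at r = 4010 km, v_c = √(μ/r) = 3.26815 km/s.
Transfer-orbit speed at the same r (vis-viva, a = a_t): v_t = √[μ(2/r − 1/a_t)] = 4.20557 km/s.
Δv₁ = |v_t − v_c| = |4.20557 − 3.26815| = 0.9374 km/s.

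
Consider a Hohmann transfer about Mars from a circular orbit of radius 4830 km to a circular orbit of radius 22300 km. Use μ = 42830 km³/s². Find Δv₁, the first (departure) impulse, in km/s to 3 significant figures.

Semi-major axis of the transfer orbit: a_t = (4830 + 22300)/2 = 13565 km.
On the circular orbit at r = 4830 km, v_c = √(μ/r) = 2.97783 km/s.
Vis-viva on the transfer ellipse at r = 4830 km gives v_t = √[μ(2/r − 1/a_t)] = 3.81806 km/s.
Δv₁ = |v_t − v_c| = |3.81806 − 2.97783| = 0.8402 km/s.

Δv₁ = 0.840 km/s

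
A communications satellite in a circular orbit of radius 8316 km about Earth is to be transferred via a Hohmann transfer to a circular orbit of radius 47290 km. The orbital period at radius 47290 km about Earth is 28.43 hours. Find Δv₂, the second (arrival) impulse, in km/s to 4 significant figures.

Δv₂ = 1.315 km/s

From Kepler's third law T² = 4π²r³/μ at r = 47290 km, T = 28.43 hours = 28.43 × 3600 s = 1.02348×10^5 s: μ = 4π²r³/T² = 3.98574×10^5 km³/s².
Semi-major axis of the transfer orbit: a_t = (8316 + 47290)/2 = 27803 km.
Circular speed at r = 47290 km: v_c = √(μ/r) = 2.903 km/s.
Vis-viva on the transfer ellipse at r = 47290 km gives v_t = √[μ(2/r − 1/a_t)] = 1.588 km/s.
Δv₂ = |v_t − v_c| = |1.588 − 2.903| = 1.315 km/s.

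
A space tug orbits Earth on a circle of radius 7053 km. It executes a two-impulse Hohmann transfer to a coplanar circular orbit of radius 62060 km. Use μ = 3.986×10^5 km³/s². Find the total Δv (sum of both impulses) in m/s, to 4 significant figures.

Transfer-ellipse semi-major axis a_t = (r₁ + r₂)/2 = (7053 + 62060)/2 = 34556.5 km.
Circular speed at r₁: v₁ = √(μ/r₁) = √(3.986×10^5/7053) = 7.51764 km/s.
On the transfer ellipse at r₁, vis-viva gives v_p = √[μ(2/r₁ − 1/a_t)] = 10.0745 km/s.
First burn Δv₁ = |v_p − v₁| = 2.557 km/s.
Circular speed at r₂: v₂ = √(μ/r₂) = 2.534 km/s.
Transfer-orbit speed at r₂: v_a = √[μ(2/r₂ − 1/a_t)] = 1.145 km/s.
Second burn Δv₂ = |v₂ − v_a| = 1.389 km/s.
Δv = Δv₁ + Δv₂ = 2.557 + 1.389 = 3.946 km/s.

Δv = 3946 m/s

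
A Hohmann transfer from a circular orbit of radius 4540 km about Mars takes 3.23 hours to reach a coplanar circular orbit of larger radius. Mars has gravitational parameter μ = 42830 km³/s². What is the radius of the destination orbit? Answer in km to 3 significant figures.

r₂ = 12200 km

Transfer time t = 3.23 hours = 11628 s, and t = π√(a_t³/μ).
So a_t = (μ t²/π²)^(1/3) = (42830 × (11628)² / π²)^(1/3) = 8371.8 km.
Since a_t = (r₁ + r₂)/2, r₂ = 2a_t − r₁ = 2×8371.8 − 4540 = 12203.6 km.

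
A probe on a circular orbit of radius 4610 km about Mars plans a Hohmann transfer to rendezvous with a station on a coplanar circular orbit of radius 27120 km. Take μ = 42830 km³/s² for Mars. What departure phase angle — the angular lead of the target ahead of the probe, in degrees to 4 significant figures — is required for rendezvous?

Semi-major axis of the transfer orbit: a_t = (4610 + 27120)/2 = 15865 km.
The half-period of the transfer ellipse is t = π√(a_t³/μ) = 30334.4 s.
The target's mean motion on its circular orbit is ω₂ = √(μ/r₂³) = 4.63382×10^-5 rad/s.
Angle swept by the target during transfer: ω₂·t = 1.40564 rad = 80.54°.
The probe traverses 180° on the transfer ellipse, so the target must lead by 180° − 80.54° = 99.46°.

φ = 99.46°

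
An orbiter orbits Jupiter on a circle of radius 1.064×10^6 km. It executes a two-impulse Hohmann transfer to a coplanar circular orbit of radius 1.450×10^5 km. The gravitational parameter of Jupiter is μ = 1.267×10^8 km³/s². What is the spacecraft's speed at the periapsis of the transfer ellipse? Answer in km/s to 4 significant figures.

The Hohmann ellipse has a_t = (r₁ + r₂)/2 = 6.045×10^5 km.
At periapsis, r = 1.450×10^5 km.
Applying v² = μ(2/r − 1/a_t): v = 39.22 km/s.

v = 39.22 km/s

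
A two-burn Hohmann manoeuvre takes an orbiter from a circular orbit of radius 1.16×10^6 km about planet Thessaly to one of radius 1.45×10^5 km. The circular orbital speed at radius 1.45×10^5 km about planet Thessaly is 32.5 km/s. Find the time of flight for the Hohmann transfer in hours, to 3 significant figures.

t = 37.2 hours

From the circular-orbit relation v² = μ/r at r = 1.45×10^5 km: μ = v²r = (32.5)² × 1.45×10^5 = 1.53156×10^8 km³/s².
Semi-major axis of the transfer orbit: a_t = (1.160×10^6 + 1.450×10^5)/2 = 6.525×10^5 km.
Half the transfer-orbit period gives t = π√(a_t³/μ) = 1.338×10^5 s.
Converting: 1.338×10^5 s ÷ 3600 s/hour = 37.2 hours.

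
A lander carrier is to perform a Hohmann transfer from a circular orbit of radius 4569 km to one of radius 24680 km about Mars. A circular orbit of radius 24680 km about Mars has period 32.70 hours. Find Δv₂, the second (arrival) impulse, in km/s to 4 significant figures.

From Kepler's third law T² = 4π²r³/μ at r = 24680 km, T = 32.70 hours = 32.70 × 3600 s = 1.1772×10^5 s: μ = 4π²r³/T² = 42824.7 km³/s².
Transfer-ellipse semi-major axis a_t = (r₁ + r₂)/2 = (4569 + 24680)/2 = 14624.5 km.
On the circular orbit at r = 24680 km, v_c = √(μ/r) = 1.3173 km/s.
Vis-viva on the transfer ellipse at r = 24680 km gives v_t = √[μ(2/r − 1/a_t)] = 0.73628 km/s.
Δv₂ = |v_t − v_c| = |0.73628 − 1.3173| = 0.5810 km/s.

Δv₂ = 0.5810 km/s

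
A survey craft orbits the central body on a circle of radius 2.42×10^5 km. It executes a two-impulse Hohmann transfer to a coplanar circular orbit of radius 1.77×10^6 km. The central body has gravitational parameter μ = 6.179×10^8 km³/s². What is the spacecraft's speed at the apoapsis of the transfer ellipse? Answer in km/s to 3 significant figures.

v = 9.16 km/s

Transfer-ellipse semi-major axis a_t = (r₁ + r₂)/2 = (2.420×10^5 + 1.770×10^6)/2 = 1.006×10^6 km.
At apoapsis, r = 1.770×10^6 km.
Applying v² = μ(2/r − 1/a_t): v = 9.164 km/s.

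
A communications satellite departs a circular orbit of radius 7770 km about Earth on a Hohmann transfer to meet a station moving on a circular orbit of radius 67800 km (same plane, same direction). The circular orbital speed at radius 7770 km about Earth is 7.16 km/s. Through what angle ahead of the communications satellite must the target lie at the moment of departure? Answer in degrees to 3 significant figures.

φ = 105°

From the circular-orbit relation v² = μ/r at r = 7770 km: μ = v²r = (7.16)² × 7770 = 3.98334×10^5 km³/s².
The Hohmann ellipse has a_t = (r₁ + r₂)/2 = 37785 km.
Transfer time t = π√(a_t³/μ) = 36560 s.
The target's mean motion on its circular orbit is ω₂ = √(μ/r₂³) = 3.575×10^-5 rad/s.
Angle swept by the target during transfer: ω₂·t = 1.307 rad = 74.89°.
Arrival is 180° from departure on the ellipse, so φ = 180° − 74.89° = 105°.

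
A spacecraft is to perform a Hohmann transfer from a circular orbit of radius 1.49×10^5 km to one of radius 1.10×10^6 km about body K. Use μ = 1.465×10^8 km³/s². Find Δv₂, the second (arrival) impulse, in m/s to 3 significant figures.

Transfer-ellipse semi-major axis a_t = (r₁ + r₂)/2 = (1.490×10^5 + 1.100×10^6)/2 = 6.245×10^5 km.
On the circular orbit at r = 1.100×10^6 km, v_c = √(μ/r) = 11.54 km/s.
Vis-viva on the transfer ellipse at r = 1.100×10^6 km gives v_t = √[μ(2/r − 1/a_t)] = 5.637 km/s.
Δv₂ = |v_t − v_c| = |5.637 − 11.54| = 5.903 km/s.

Δv₂ = 5900 m/s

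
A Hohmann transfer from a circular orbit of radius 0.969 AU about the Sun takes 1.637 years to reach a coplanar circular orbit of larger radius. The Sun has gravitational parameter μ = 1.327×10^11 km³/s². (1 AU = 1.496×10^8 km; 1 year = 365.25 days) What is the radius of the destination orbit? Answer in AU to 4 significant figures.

r₂ = 3.441 AU

In km: r₁ = 0.969 × 1.496×10^8 = 1.449624×10^8 km.
Transfer time t = 1.637 years × 365.25 × 86400 s = 5.16597912×10^7 s, and t = π√(a_t³/μ).
So a_t = (μ t²/π²)^(1/3) = (1.327×10^11 × (5.16597912×10^7)² / π²)^(1/3) = 3.29832×10^8 km.
Since a_t = (r₁ + r₂)/2, r₂ = 2a_t − r₁ = 2×3.29832×10^8 − 1.449624×10^8 = 5.147016×10^8 km.
In AU: r₂ = 5.147016×10^8 / 1.496×10^8 = 3.441 AU.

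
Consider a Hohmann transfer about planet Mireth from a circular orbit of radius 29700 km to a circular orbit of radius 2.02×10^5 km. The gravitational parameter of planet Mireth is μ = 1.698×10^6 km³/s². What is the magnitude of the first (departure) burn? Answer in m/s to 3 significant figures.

The Hohmann ellipse has a_t = (r₁ + r₂)/2 = 1.1585×10^5 km.
On the circular orbit at r = 29700 km, v_c = √(μ/r) = 7.561 km/s.
Vis-viva on the transfer ellipse at r = 29700 km gives v_t = √[μ(2/r − 1/a_t)] = 9.984 km/s.
Δv₁ = |v_t − v_c| = |9.984 − 7.561| = 2.423 km/s.

Δv₁ = 2420 m/s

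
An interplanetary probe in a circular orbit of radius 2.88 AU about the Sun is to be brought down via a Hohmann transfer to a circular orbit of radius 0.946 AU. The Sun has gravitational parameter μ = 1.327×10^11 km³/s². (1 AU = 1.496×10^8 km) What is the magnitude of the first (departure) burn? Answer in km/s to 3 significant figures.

Δv₁ = 5.21 km/s

In km: r₁ = 2.88 × 1.496×10^8 = 4.30848×10^8 km; r₂ = 0.946 × 1.496×10^8 = 1.415216×10^8 km.
Semi-major axis of the transfer orbit: a_t = (4.30848×10^8 + 1.415216×10^8)/2 = 2.861848×10^8 km.
On the circular orbit at r = 4.30848×10^8 km, v_c = √(μ/r) = 17.550 km/s.
Vis-viva on the transfer ellipse at r = 4.30848×10^8 km gives v_t = √[μ(2/r − 1/a_t)] = 12.341 km/s.
Δv₁ = |v_t − v_c| = |12.341 − 17.550| = 5.209 km/s.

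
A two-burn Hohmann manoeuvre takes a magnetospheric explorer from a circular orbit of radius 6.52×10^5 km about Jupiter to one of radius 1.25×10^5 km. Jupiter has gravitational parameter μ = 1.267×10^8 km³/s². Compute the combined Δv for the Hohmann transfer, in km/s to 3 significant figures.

Δv = 15.4 km/s

Semi-major axis of the transfer orbit: a_t = (6.520×10^5 + 1.250×10^5)/2 = 3.885×10^5 km.
At r₁ the circular-orbit speed is v₁ = √(μ/r₁) = 13.94 km/s.
Transfer-orbit speed at r₁ (vis-viva equation): v_a = √[μ(2/r₁ − 1/a_t)] = 7.907 km/s.
First burn Δv₁ = |v_a − v₁| = 6.033 km/s.
At r₂, v₂ = √(μ/r₂) = 31.837 km/s.
Transfer-orbit speed at r₂: v_p = √[μ(2/r₂ − 1/a_t)] = 41.244 km/s.
Second burn Δv₂ = |v₂ − v_p| = 9.407 km/s.
Δv = Δv₁ + Δv₂ = 6.033 + 9.407 = 15.44 km/s.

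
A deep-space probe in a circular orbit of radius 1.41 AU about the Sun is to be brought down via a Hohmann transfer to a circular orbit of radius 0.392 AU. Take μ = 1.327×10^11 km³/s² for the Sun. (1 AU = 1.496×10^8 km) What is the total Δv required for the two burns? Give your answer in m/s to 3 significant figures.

In km: r₁ = 1.41 × 1.496×10^8 = 2.10936×10^8 km; r₂ = 0.392 × 1.496×10^8 = 5.86432×10^7 km.
Semi-major axis of the transfer orbit: a_t = (2.10936×10^8 + 5.86432×10^7)/2 = 1.347896×10^8 km.
At r₁ the circular-orbit speed is v₁ = √(μ/r₁) = 25.082 km/s.
Transfer-orbit speed at r₁ (v² = μ(2/r − 1/a)): v_a = √[μ(2/r₁ − 1/a_t)] = 16.544 km/s.
First burn Δv₁ = |v_a − v₁| = 8.538 km/s.
At r₂, v₂ = √(μ/r₂) = 47.57 km/s.
Transfer-orbit speed at r₂: v_p = √[μ(2/r₂ − 1/a_t)] = 59.51 km/s.
Second burn Δv₂ = |v₂ − v_p| = 11.94 km/s.
Total Δv = Δv₁ + Δv₂ = 20.48 km/s.

Δv = 20500 m/s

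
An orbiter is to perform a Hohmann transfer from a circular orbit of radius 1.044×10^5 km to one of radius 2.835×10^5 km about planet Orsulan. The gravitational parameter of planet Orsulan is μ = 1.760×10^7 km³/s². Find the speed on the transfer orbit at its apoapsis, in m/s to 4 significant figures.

v = 5781 m/s

Semi-major axis of the transfer orbit: a_t = (1.044×10^5 + 2.835×10^5)/2 = 1.9395×10^5 km.
The apoapsis of the transfer ellipse is at r = 2.835×10^5 km.
From the vis-viva equation, v = √[μ(2/r − 1/a_t)] = 5.781 km/s.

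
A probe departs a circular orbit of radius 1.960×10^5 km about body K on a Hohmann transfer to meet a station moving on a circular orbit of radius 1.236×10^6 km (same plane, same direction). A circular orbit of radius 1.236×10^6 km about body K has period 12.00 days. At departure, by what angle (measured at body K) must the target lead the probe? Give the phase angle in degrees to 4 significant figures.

φ = 100.6°

From Kepler's third law T² = 4π²r³/μ at r = 1.236×10^6 km, T = 12.00 days = 12.00 × 86400 s = 1.0368×10^6 s: μ = 4π²r³/T² = 6.93466×10^7 km³/s².
Transfer-ellipse semi-major axis a_t = (r₁ + r₂)/2 = (1.960×10^5 + 1.236×10^6)/2 = 7.160×10^5 km.
Transfer time t = π√(a_t³/μ) = 2.2856×10^5 s.
Target angular speed ω₂ = √(μ/r₂³) = 6.0602×10^-6 rad/s.
Angle swept by the target during transfer: ω₂·t = 1.3851 rad = 79.36°.
Arrival is 180° from departure on the ellipse, so φ = 180° − 79.36° = 100.6°.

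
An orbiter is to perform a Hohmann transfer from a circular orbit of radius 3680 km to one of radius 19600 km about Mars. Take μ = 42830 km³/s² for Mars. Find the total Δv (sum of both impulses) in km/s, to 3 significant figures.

The Hohmann ellipse has a_t = (r₁ + r₂)/2 = 11640 km.
At r₁ the circular-orbit speed is v₁ = √(μ/r₁) = 3.412 km/s.
On the transfer ellipse at r₁, vis-viva equation gives v_p = √[μ(2/r₁ − 1/a_t)] = 4.427 km/s.
First burn Δv₁ = |v_p − v₁| = 1.015 km/s.
Circular speed at r₂: v₂ = √(μ/r₂) = 1.47824 km/s.
Transfer-orbit speed at r₂: v_a = √[μ(2/r₂ − 1/a_t)] = 0.831177 km/s.
Second burn Δv₂ = |v₂ − v_a| = 0.6471 km/s.
Total Δv = Δv₁ + Δv₂ = 1.662 km/s.

Δv = 1.66 km/s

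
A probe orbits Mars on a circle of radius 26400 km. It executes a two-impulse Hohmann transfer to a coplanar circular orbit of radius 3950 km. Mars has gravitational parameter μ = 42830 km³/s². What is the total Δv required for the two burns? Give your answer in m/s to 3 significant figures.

The Hohmann ellipse has a_t = (r₁ + r₂)/2 = 15175 km.
At r₁ the circular-orbit speed is v₁ = √(μ/r₁) = 1.2737 km/s.
Transfer-orbit speed at r₁ (vis-viva equation): v_a = √[μ(2/r₁ − 1/a_t)] = 0.64984 km/s.
First burn Δv₁ = |v_a − v₁| = 0.6239 km/s.
Circular speed at r₂: v₂ = √(μ/r₂) = 3.293 km/s.
Transfer-orbit speed at r₂: v_p = √[μ(2/r₂ − 1/a_t)] = 4.343 km/s.
Second burn Δv₂ = |v₂ − v_p| = 1.050 km/s.
Δv = Δv₁ + Δv₂ = 0.6239 + 1.050 = 1.674 km/s.

Δv = 1670 m/s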